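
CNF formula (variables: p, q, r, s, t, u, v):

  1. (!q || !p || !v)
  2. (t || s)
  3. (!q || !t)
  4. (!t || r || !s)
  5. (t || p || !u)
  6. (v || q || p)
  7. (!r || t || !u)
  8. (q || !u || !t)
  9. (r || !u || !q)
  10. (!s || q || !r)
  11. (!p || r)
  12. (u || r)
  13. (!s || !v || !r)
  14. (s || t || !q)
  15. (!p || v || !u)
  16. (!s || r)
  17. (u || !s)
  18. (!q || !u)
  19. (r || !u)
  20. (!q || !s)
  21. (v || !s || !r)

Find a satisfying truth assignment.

Branch on p: take p = False.
Set q = False and propagate.
  then v is forced to True.
Branch on r: take r = True.
  then s is forced to False.
  then t is forced to True.
  then u is forced to False.
Check each clause:
  1. (!p || !q || !v) — !q is true.
  2. (s || t) — t is true.
  3. (!q || !t) — !q is true.
  4. (!s || !t || r) — r is true.
  5. (p || t || !u) — !u is true.
  6. (p || v || q) — v is true.
  7. (!r || t || !u) — !u is true.
  8. (!t || q || !u) — !u is true.
  9. (r || !q || !u) — !u is true.
  10. (!r || !s || q) — !s is true.
  11. (r || !p) — r is true.
  12. (r || u) — r is true.
  13. (!s || !v || !r) — !s is true.
  14. (!q || s || t) — t is true.
  15. (!p || v || !u) — !u is true.
  16. (r || !s) — r is true.
  17. (!s || u) — !s is true.
  18. (!u || !q) — !u is true.
  19. (!u || r) — !u is true.
  20. (!s || !q) — !s is true.
  21. (!r || !s || v) — !s is true.

p = F  q = F  r = T  s = F  t = T  u = F  v = T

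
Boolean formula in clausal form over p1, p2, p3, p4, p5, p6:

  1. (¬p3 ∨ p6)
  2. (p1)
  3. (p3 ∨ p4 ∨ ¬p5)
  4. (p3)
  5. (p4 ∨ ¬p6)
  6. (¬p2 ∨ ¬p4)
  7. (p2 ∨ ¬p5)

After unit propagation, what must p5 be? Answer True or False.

False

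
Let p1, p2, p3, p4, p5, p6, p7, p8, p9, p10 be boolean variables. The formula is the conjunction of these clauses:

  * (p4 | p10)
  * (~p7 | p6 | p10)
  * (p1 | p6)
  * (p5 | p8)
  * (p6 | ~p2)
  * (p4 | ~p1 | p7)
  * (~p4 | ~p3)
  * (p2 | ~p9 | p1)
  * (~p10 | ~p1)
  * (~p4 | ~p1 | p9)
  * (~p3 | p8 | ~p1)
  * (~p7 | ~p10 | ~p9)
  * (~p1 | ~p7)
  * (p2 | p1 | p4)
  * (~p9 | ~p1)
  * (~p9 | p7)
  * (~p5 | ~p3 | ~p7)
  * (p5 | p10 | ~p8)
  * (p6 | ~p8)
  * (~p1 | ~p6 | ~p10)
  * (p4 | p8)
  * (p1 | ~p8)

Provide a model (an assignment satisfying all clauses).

p1 = F  p2 = F  p3 = F  p4 = T  p5 = T  p6 = T  p7 = F  p8 = F  p9 = F  p10 = F

Check each clause:
  1. (p4 | p10) — p4 is true.
  2. (p6 | ~p7 | p10) — ~p7 is true.
  3. (p6 | p1) — p6 is true.
  4. (p5 | p8) — p5 is true.
  5. (p6 | ~p2) — p6 is true.
  6. (p7 | p4 | ~p1) — p4 is true.
  7. (~p4 | ~p3) — ~p3 is true.
  8. (p1 | ~p9 | p2) — ~p9 is true.
  9. (~p10 | ~p1) — ~p1 is true.
  10. (~p4 | p9 | ~p1) — ~p1 is true.
  11. (p8 | ~p3 | ~p1) — ~p3 is true.
  12. (~p10 | ~p9 | ~p7) — ~p7 is true.
  13. (~p1 | ~p7) — ~p7 is true.
  14. (p4 | p2 | p1) — p4 is true.
  15. (~p1 | ~p9) — ~p1 is true.
  16. (p7 | ~p9) — ~p9 is true.
  17. (~p5 | ~p3 | ~p7) — ~p7 is true.
  18. (~p8 | p5 | p10) — ~p8 is true.
  19. (~p8 | p6) — ~p8 is true.
  20. (~p6 | ~p10 | ~p1) — ~p1 is true.
  21. (p4 | p8) — p4 is true.
  22. (p1 | ~p8) — ~p8 is true.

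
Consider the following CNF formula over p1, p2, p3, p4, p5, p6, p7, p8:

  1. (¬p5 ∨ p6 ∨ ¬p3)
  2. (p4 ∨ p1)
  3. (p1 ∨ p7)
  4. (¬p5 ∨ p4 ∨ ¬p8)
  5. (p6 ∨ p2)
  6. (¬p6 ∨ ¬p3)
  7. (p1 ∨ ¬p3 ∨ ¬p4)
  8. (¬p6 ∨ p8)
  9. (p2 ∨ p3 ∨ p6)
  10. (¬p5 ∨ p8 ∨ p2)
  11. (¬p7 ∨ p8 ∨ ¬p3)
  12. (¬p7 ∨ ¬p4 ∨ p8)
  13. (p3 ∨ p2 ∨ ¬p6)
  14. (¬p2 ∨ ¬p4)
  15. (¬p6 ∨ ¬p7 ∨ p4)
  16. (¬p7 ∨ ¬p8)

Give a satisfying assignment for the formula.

p1=T, p2=T, p3=F, p4=F, p5=T, p6=F, p7=T, p8=F

Check each clause:
  1. (¬p3 ∨ p6 ∨ ¬p5) — ¬p3 is true.
  2. (p4 ∨ p1) — p1 is true.
  3. (p1 ∨ p7) — p1 is true.
  4. (¬p8 ∨ ¬p5 ∨ p4) — ¬p8 is true.
  5. (p6 ∨ p2) — p2 is true.
  6. (¬p3 ∨ ¬p6) — ¬p6 is true.
  7. (p1 ∨ ¬p4 ∨ ¬p3) — p1 is true.
  8. (¬p6 ∨ p8) — ¬p6 is true.
  9. (p2 ∨ p6 ∨ p3) — p2 is true.
  10. (p2 ∨ ¬p5 ∨ p8) — p2 is true.
  11. (¬p3 ∨ p8 ∨ ¬p7) — ¬p3 is true.
  12. (¬p4 ∨ p8 ∨ ¬p7) — ¬p4 is true.
  13. (p3 ∨ ¬p6 ∨ p2) — p2 is true.
  14. (¬p4 ∨ ¬p2) — ¬p4 is true.
  15. (p4 ∨ ¬p6 ∨ ¬p7) — ¬p6 is true.
  16. (¬p7 ∨ ¬p8) — ¬p8 is true.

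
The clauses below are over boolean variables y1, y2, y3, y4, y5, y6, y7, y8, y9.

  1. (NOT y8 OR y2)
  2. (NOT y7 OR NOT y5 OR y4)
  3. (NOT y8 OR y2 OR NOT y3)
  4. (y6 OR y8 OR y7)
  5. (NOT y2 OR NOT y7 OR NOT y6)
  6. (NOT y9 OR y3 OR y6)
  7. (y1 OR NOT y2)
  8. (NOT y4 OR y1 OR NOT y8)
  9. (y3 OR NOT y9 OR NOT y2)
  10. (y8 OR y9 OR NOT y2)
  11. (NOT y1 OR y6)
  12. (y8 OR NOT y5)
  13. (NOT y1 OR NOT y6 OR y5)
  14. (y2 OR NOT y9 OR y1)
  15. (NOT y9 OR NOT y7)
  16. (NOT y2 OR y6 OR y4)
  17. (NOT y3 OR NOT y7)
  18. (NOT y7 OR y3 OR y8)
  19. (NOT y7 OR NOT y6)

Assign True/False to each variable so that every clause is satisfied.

y1=F, y2=F, y3=F, y4=T, y5=F, y6=T, y7=F, y8=F, y9=F

Check each clause:
  1. (NOT y8 OR y2) — NOT y8 is true.
  2. (NOT y7 OR y4 OR NOT y5) — NOT y7 is true.
  3. (NOT y8 OR NOT y3 OR y2) — NOT y8 is true.
  4. (y6 OR y8 OR y7) — y6 is true.
  5. (NOT y7 OR NOT y2 OR NOT y6) — NOT y7 is true.
  6. (y6 OR y3 OR NOT y9) — y6 is true.
  7. (NOT y2 OR y1) — NOT y2 is true.
  8. (NOT y4 OR y1 OR NOT y8) — NOT y8 is true.
  9. (NOT y2 OR y3 OR NOT y9) — NOT y2 is true.
  10. (y8 OR y9 OR NOT y2) — NOT y2 is true.
  11. (y6 OR NOT y1) — y6 is true.
  12. (y8 OR NOT y5) — NOT y5 is true.
  13. (NOT y1 OR y5 OR NOT y6) — NOT y1 is true.
  14. (y1 OR NOT y9 OR y2) — NOT y9 is true.
  15. (NOT y7 OR NOT y9) — NOT y7 is true.
  16. (y4 OR NOT y2 OR y6) — y4 is true.
  17. (NOT y3 OR NOT y7) — NOT y7 is true.
  18. (y8 OR y3 OR NOT y7) — NOT y7 is true.
  19. (NOT y7 OR NOT y6) — NOT y7 is true.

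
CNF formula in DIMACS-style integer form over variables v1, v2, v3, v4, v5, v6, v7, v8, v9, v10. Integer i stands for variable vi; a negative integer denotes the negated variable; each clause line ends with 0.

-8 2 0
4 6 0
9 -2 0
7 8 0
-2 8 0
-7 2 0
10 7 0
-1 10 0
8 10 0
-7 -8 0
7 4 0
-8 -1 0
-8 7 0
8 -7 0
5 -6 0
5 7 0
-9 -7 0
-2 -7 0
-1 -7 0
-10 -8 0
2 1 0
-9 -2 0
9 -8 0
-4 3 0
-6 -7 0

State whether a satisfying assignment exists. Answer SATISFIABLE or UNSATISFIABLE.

UNSATISFIABLE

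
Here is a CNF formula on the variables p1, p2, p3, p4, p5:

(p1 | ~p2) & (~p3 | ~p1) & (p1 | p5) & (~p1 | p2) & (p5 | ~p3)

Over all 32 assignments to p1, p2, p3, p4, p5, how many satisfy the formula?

Satisfying assignments:
  p1=F p2=F p3=F p4=F p5=T
  p1=F p2=F p3=F p4=T p5=T
  p1=F p2=F p3=T p4=F p5=T
  p1=F p2=F p3=T p4=T p5=T
  p1=T p2=T p3=F p4=F p5=F
  p1=T p2=T p3=F p4=F p5=T
  p1=T p2=T p3=F p4=T p5=F
  p1=T p2=T p3=F p4=T p5=T
Count: 8.

8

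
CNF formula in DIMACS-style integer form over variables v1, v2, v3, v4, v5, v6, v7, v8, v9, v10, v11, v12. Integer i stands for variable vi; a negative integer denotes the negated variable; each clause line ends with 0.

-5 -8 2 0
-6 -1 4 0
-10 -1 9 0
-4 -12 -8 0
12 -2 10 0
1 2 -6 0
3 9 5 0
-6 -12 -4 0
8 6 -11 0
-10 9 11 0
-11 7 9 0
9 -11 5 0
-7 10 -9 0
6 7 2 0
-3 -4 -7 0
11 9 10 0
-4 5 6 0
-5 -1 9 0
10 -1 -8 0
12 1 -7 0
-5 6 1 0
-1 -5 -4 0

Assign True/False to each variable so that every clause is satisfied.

v1=F, v2=T, v3=T, v4=F, v5=F, v6=T, v7=F, v8=T, v9=T, v10=T, v11=T, v12=F

Check each clause:
  1. (!v8 || v2 || !v5) — v2 is true.
  2. (!v1 || !v6 || v4) — !v1 is true.
  3. (!v10 || !v1 || v9) — v9 is true.
  4. (!v12 || !v4 || !v8) — !v12 is true.
  5. (v12 || v10 || !v2) — v10 is true.
  6. (v2 || v1 || !v6) — v2 is true.
  7. (v9 || v3 || v5) — v9 is true.
  8. (!v6 || !v12 || !v4) — !v12 is true.
  9. (!v11 || v6 || v8) — v8 is true.
  10. (v11 || !v10 || v9) — v9 is true.
  11. (v9 || !v11 || v7) — v9 is true.
  12. (v9 || !v11 || v5) — v9 is true.
  13. (v10 || !v9 || !v7) — !v7 is true.
  14. (v6 || v7 || v2) — v2 is true.
  15. (!v3 || !v4 || !v7) — !v7 is true.
  16. (v9 || v11 || v10) — v9 is true.
  17. (!v4 || v5 || v6) — !v4 is true.
  18. (!v1 || !v5 || v9) — v9 is true.
  19. (!v1 || v10 || !v8) — v10 is true.
  20. (!v7 || v1 || v12) — !v7 is true.
  21. (v1 || v6 || !v5) — !v5 is true.
  22. (!v1 || !v4 || !v5) — !v5 is true.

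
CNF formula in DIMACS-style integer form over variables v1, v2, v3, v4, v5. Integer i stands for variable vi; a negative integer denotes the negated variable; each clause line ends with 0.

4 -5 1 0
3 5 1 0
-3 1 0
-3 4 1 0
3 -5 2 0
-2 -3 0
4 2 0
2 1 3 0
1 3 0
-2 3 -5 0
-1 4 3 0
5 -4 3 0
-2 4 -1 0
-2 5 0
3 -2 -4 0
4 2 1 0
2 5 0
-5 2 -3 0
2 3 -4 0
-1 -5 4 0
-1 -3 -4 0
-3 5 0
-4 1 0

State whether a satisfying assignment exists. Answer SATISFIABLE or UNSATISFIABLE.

UNSATISFIABLE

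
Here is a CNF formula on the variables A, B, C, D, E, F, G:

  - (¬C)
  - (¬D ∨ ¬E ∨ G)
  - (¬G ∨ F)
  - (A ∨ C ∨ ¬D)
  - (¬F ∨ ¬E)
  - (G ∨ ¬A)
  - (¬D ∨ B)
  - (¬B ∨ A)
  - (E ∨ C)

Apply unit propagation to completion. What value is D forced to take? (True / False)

False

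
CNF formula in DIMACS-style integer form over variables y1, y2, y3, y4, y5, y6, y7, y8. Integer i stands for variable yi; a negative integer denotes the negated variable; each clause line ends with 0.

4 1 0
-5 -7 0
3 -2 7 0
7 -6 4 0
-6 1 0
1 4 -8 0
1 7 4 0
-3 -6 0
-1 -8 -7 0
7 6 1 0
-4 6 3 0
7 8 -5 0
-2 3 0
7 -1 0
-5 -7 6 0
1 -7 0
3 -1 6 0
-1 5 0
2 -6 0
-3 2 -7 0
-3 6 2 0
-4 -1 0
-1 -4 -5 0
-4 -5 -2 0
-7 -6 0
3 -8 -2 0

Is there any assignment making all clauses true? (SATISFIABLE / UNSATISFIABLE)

UNSATISFIABLE

y1 = True:
  propagation gives y7=True, y5=False; an empty clause results — contradiction.
y1 = False:
  propagation gives y4=True, y6=False, y7=True; an empty clause results — contradiction.
Every branch closes, so no satisfying assignment exists.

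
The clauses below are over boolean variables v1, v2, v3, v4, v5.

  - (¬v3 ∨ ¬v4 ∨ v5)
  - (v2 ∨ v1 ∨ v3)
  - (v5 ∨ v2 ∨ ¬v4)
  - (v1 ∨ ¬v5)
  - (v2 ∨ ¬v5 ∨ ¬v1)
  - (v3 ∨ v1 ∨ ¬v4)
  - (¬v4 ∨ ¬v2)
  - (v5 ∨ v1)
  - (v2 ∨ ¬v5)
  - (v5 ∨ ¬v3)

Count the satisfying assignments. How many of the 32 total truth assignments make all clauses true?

4

The models are:
  v1=1 v2=0 v3=0 v4=0 v5=0
  v1=1 v2=1 v3=0 v4=0 v5=0
  v1=1 v2=1 v3=0 v4=0 v5=1
  v1=1 v2=1 v3=1 v4=0 v5=1
Count: 4.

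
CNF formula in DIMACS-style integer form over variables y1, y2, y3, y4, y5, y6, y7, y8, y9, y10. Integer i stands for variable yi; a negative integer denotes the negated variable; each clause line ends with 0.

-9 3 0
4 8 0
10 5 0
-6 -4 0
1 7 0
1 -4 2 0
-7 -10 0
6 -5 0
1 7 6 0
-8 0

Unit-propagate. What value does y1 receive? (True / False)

True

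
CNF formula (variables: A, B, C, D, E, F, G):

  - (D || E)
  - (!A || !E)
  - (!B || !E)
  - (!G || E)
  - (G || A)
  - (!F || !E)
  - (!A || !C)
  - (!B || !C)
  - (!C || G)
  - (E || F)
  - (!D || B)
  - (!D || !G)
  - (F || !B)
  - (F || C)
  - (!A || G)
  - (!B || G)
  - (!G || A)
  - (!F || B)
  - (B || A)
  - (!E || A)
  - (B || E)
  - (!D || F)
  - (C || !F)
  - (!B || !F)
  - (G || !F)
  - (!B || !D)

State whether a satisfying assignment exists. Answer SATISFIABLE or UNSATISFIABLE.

UNSATISFIABLE

B = True:
  propagation gives E=False, D=True; an empty clause results — contradiction.
B = False:
  propagation gives D=False, E=True, A=False; an empty clause results — contradiction.
Every branch closes, so no satisfying assignment exists.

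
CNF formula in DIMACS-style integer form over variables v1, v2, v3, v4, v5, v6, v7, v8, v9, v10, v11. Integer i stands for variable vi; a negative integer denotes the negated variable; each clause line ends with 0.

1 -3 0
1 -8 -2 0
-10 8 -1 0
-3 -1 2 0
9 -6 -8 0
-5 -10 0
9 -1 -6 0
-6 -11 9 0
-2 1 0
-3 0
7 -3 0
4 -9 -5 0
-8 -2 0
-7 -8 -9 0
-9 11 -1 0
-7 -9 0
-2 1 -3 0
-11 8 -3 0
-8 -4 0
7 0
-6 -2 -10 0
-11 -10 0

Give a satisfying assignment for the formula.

v1=False, v2=False, v3=False, v4=False, v5=False, v6=False, v7=True, v8=True, v9=False, v10=False, v11=False

(~v3) is a unit clause, so v3 = False.
(v7) is a unit clause, so v7 = True.
(~v9) is a unit clause, so v9 = False.
Pure literal: v2 appears only negated; assign v2 = False.
Pure literal: v4 appears only negated; assign v4 = False.
Try v1 = False.
Try v5 = False.
Branch on v6: take v6 = False.
For the remaining variables, v8 = True, v10 = False, v11 = False works.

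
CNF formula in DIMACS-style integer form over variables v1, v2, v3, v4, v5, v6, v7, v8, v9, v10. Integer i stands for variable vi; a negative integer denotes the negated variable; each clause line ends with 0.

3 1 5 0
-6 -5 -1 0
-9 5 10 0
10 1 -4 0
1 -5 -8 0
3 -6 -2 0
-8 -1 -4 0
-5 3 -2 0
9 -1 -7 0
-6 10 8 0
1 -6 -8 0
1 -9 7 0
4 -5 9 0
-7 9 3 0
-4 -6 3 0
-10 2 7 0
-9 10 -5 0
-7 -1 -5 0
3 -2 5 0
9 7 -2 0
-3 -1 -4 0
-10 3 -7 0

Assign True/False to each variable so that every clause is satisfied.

v1 = True  v2 = False  v3 = True  v4 = False  v5 = False  v6 = False  v7 = False  v8 = False  v9 = False  v10 = False

v6 occurs only negated in the remaining clauses — set v6 = False.
Try v1 = True.
For the remaining variables, v2 = False, v3 = True, v4 = False, v5 = False, v7 = False, v8 = False, v9 = False, v10 = False works.
Check each clause:
  1. (v1 OR v5 OR v3) — v1 is true.
  2. (NOT v5 OR NOT v1 OR NOT v6) — NOT v6 is true.
  3. (v10 OR v5 OR NOT v9) — NOT v9 is true.
  4. (NOT v4 OR v10 OR v1) — v1 is true.
  5. (v1 OR NOT v8 OR NOT v5) — NOT v8 is true.
  6. (NOT v6 OR v3 OR NOT v2) — NOT v6 is true.
  7. (NOT v8 OR NOT v4 OR NOT v1) — NOT v8 is true.
  8. (NOT v5 OR v3 OR NOT v2) — v3 is true.
  9. (v9 OR NOT v1 OR NOT v7) — NOT v7 is true.
  10. (v8 OR v10 OR NOT v6) — NOT v6 is true.
  11. (v1 OR NOT v6 OR NOT v8) — NOT v8 is true.
  12. (NOT v9 OR v1 OR v7) — v1 is true.
  13. (NOT v5 OR v4 OR v9) — NOT v5 is true.
  14. (NOT v7 OR v3 OR v9) — NOT v7 is true.
  15. (v3 OR NOT v4 OR NOT v6) — NOT v6 is true.
  16. (v7 OR NOT v10 OR v2) — NOT v10 is true.
  17. (NOT v5 OR v10 OR NOT v9) — NOT v5 is true.
  18. (NOT v7 OR NOT v1 OR NOT v5) — NOT v7 is true.
  19. (NOT v2 OR v3 OR v5) — v3 is true.
  20. (v7 OR NOT v2 OR v9) — NOT v2 is true.
  21. (NOT v4 OR NOT v3 OR NOT v1) — NOT v4 is true.
  22. (v3 OR NOT v7 OR NOT v10) — NOT v7 is true.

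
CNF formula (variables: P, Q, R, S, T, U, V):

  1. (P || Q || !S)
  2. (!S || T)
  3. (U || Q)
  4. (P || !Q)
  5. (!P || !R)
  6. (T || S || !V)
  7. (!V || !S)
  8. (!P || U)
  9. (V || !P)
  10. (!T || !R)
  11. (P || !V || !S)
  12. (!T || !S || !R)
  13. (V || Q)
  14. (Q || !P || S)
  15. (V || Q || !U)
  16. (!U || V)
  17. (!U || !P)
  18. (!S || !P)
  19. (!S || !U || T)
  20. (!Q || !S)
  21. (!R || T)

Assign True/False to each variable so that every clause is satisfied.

P=F, Q=F, R=F, S=F, T=T, U=T, V=T

Check each clause:
  1. (!S || P || Q) — !S is true.
  2. (!S || T) — !S is true.
  3. (U || Q) — U is true.
  4. (!Q || P) — !Q is true.
  5. (!P || !R) — !R is true.
  6. (T || S || !V) — T is true.
  7. (!V || !S) — !S is true.
  8. (U || !P) — !P is true.
  9. (!P || V) — !P is true.
  10. (!R || !T) — !R is true.
  11. (!S || !V || P) — !S is true.
  12. (!T || !S || !R) — !S is true.
  13. (V || Q) — V is true.
  14. (Q || !P || S) — !P is true.
  15. (V || Q || !U) — V is true.
  16. (V || !U) — V is true.
  17. (!P || !U) — !P is true.
  18. (!P || !S) — !S is true.
  19. (!U || !S || T) — !S is true.
  20. (!Q || !S) — !S is true.
  21. (!R || T) — !R is true.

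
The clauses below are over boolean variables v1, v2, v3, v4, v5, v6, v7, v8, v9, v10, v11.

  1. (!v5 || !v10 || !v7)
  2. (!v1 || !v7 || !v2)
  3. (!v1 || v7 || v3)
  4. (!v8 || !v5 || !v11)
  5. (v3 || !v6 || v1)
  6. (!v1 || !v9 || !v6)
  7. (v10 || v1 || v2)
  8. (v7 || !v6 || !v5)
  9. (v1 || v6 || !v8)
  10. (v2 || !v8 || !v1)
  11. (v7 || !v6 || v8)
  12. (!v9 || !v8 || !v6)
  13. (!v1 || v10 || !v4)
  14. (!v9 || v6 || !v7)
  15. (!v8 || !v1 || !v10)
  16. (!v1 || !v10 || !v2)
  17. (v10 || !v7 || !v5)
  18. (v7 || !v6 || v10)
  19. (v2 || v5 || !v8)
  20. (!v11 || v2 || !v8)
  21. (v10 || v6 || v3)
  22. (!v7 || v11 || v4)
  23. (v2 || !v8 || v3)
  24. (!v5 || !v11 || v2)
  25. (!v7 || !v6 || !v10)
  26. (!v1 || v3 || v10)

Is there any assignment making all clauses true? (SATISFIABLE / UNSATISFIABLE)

SATISFIABLE

Pure literal: v3 appears only positively; assign v3 = True.
Set v1 = True and propagate.
Try v2 = True.
  then v7 is forced to False.
  then v10 is forced to False.
  then v4 is forced to False.
  then v6 is forced to False.
Branch on v5: take v5 = False.
v8, v9, v11 are now unconstrained; take v8 = True, v9 = True, v11 = True.
So v1=True, v2=True, v3=True, v4=False, v5=False, v6=False, v7=False, v8=True, v9=True, v10=False, v11=True is a satisfying assignment.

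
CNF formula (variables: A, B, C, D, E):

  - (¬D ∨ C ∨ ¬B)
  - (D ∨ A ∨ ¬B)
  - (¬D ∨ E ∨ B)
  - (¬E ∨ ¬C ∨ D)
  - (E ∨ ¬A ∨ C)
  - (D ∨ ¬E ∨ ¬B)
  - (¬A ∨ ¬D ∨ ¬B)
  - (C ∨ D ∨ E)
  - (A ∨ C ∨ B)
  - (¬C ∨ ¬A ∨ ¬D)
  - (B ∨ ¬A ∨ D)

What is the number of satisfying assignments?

6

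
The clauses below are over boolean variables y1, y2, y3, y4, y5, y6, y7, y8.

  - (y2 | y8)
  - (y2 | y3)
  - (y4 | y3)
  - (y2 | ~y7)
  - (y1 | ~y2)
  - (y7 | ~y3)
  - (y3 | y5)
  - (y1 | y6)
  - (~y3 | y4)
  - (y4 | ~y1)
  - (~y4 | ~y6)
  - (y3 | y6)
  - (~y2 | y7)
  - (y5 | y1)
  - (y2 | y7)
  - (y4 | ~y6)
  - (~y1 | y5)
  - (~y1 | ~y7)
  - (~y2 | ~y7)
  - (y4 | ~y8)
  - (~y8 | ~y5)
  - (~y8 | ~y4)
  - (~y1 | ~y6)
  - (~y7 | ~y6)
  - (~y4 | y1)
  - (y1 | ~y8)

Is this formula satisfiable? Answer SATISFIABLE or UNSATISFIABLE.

UNSATISFIABLE

y1 = True:
  propagation gives y4=True, y6=False, y3=True, y7=True; an empty clause results — contradiction.
y1 = False:
  propagation gives y2=False, y8=True; an empty clause results — contradiction.
Every branch closes, so no satisfying assignment exists.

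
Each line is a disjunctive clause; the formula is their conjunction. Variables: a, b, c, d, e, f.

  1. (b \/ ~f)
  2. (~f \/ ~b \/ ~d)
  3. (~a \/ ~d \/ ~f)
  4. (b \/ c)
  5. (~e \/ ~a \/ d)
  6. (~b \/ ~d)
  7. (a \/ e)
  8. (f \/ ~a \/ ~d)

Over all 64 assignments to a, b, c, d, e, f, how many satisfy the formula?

11

Case analysis on d and a:
  d=1, a=1: a clause becomes empty — 0.
  d=1, a=0: remaining (b,c,e,f) ∈ {(0,1,1,0)} — 1.
  d=0, a=1: 5 of the 16 assignments to (b,c,e,f) work.
  d=0, a=0: 5 of the 16 assignments to (b,c,e,f) work.
Total: 0 + 1 + 5 + 5 = 11.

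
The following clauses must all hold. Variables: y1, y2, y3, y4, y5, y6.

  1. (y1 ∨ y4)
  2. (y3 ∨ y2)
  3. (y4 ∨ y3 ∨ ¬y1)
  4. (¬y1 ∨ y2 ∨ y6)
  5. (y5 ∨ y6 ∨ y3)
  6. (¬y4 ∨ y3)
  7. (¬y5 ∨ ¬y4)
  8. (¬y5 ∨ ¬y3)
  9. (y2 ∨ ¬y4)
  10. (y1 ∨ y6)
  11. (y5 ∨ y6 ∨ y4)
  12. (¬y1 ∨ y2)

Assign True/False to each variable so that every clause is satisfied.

y1=T, y2=T, y3=T, y4=T, y5=F, y6=T

Check each clause:
  1. (y4 ∨ y1) — y1 is true.
  2. (y3 ∨ y2) — y2 is true.
  3. (y3 ∨ ¬y1 ∨ y4) — y3 is true.
  4. (y2 ∨ y6 ∨ ¬y1) — y2 is true.
  5. (y5 ∨ y3 ∨ y6) — y3 is true.
  6. (y3 ∨ ¬y4) — y3 is true.
  7. (¬y4 ∨ ¬y5) — ¬y5 is true.
  8. (¬y3 ∨ ¬y5) — ¬y5 is true.
  9. (y2 ∨ ¬y4) — y2 is true.
  10. (y1 ∨ y6) — y1 is true.
  11. (y5 ∨ y6 ∨ y4) — y4 is true.
  12. (y2 ∨ ¬y1) — y2 is true.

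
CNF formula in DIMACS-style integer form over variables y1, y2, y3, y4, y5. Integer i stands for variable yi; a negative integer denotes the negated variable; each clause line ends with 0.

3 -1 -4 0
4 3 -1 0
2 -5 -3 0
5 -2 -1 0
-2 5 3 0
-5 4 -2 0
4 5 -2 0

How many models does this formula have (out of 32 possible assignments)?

Case analysis on y2 and y5:
  y2=1, y5=1: remaining (y1,y3,y4) ∈ {(0,0,1); (0,1,1); (1,1,1)} — 3.
  y2=1, y5=0: remaining (y1,y3,y4) ∈ {(0,1,1)} — 1.
  y2=0, y5=1: remaining (y1,y3,y4) ∈ {(0,0,0); (0,0,1)} — 2.
  y2=0, y5=0: y4 free; 3 ways for (y1,y3) × 2^1 = 6.
Total: 3 + 1 + 2 + 6 = 12.

12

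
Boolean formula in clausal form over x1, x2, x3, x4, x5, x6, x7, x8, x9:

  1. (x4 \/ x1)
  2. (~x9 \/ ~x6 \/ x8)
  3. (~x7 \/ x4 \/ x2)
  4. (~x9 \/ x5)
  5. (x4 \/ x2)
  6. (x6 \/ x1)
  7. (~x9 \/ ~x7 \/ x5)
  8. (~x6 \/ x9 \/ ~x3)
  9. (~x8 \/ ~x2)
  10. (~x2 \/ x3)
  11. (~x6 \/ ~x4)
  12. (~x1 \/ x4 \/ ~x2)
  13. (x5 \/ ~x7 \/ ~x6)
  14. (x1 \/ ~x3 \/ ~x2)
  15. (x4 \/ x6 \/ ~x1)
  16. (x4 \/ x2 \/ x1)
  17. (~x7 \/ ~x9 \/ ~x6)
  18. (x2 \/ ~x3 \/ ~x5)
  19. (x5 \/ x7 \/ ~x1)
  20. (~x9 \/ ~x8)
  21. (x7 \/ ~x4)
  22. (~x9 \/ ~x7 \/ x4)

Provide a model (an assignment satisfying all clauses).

x1 = True, x2 = True, x3 = True, x4 = True, x5 = True, x6 = False, x7 = True, x8 = False, x9 = True

Branch on x1: take x1 = True.
Try x2 = True.
  then x8 is forced to False.
  then x3 is forced to True.
  then x4 is forced to True.
  then x6 is forced to False.
  then x7 is forced to True.
For the remaining variables, x5 = True, x9 = True works.
Every clause has at least one true literal under this assignment.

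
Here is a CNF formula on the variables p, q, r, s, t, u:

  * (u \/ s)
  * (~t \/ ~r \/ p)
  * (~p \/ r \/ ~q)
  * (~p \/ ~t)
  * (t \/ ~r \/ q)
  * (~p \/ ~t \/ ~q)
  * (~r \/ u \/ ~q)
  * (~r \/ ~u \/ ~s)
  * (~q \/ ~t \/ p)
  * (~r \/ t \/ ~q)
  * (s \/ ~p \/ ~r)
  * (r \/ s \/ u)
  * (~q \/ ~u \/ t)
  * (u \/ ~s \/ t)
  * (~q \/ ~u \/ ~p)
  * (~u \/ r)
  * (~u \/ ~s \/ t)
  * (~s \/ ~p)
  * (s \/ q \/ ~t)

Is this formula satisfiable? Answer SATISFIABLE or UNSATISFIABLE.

SATISFIABLE

Branch on p: take p = False.
For the remaining variables, q = False, r = False, s = True, t = True, u = False works.
Every clause has at least one true literal under this assignment.
So p=0  q=0  r=0  s=1  t=1  u=0 is a satisfying assignment.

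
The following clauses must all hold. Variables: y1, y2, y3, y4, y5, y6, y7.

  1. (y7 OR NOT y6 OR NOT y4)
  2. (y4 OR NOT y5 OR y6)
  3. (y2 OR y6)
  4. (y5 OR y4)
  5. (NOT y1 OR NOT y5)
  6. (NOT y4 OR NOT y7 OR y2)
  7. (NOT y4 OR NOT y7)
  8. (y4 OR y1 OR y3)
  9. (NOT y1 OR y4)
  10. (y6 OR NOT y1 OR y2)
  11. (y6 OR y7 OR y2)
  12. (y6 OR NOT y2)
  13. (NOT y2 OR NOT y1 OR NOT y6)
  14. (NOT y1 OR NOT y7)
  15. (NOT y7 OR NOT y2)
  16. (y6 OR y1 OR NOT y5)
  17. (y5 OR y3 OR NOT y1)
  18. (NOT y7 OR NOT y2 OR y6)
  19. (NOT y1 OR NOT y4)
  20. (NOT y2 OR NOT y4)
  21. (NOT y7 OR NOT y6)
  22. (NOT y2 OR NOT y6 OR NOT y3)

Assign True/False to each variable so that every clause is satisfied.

Try y1 = False.
Set y2 = False and propagate.
  then y6 is forced to True.
  then y7 is forced to False.
  then y4 is forced to False.
  then y5 is forced to True.
  then y3 is forced to True.
Every clause has at least one true literal under this assignment.
Check each clause:
  1. (NOT y4 OR y7 OR NOT y6) — NOT y4 is true.
  2. (NOT y5 OR y4 OR y6) — y6 is true.
  3. (y2 OR y6) — y6 is true.
  4. (y4 OR y5) — y5 is true.
  5. (NOT y1 OR NOT y5) — NOT y1 is true.
  6. (y2 OR NOT y4 OR NOT y7) — NOT y7 is true.
  7. (NOT y7 OR NOT y4) — NOT y7 is true.
  8. (y4 OR y1 OR y3) — y3 is true.
  9. (y4 OR NOT y1) — NOT y1 is true.
  10. (NOT y1 OR y2 OR y6) — y6 is true.
  11. (y2 OR y7 OR y6) — y6 is true.
  12. (NOT y2 OR y6) — y6 is true.
  13. (NOT y1 OR NOT y2 OR NOT y6) — NOT y2 is true.
  14. (NOT y1 OR NOT y7) — NOT y7 is true.
  15. (NOT y7 OR NOT y2) — NOT y7 is true.
  16. (y1 OR y6 OR NOT y5) — y6 is true.
  17. (y5 OR y3 OR NOT y1) — y3 is true.
  18. (y6 OR NOT y7 OR NOT y2) — NOT y7 is true.
  19. (NOT y4 OR NOT y1) — NOT y4 is true.
  20. (NOT y2 OR NOT y4) — NOT y4 is true.
  21. (NOT y7 OR NOT y6) — NOT y7 is true.
  22. (NOT y2 OR NOT y6 OR NOT y3) — NOT y2 is true.

y1=F, y2=F, y3=T, y4=F, y5=T, y6=T, y7=F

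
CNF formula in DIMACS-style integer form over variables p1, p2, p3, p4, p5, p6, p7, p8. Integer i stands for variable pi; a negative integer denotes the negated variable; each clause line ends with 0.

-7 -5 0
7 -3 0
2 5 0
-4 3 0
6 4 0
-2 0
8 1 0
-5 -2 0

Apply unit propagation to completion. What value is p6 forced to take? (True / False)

True

(~p2) is a unit clause: p2 = False.
(p5 \/ p2): since p2 = False, the clause reduces to (p5). p5 = True.
In (~p7 \/ ~p5), ~p5 is now false; ~p7 must hold, so p7 = False.
In (~p3 \/ p7), p7 is now false; ~p3 must hold, so p3 = False.
(p3 \/ ~p4): since p3 = False, the clause reduces to (~p4). p4 = False.
In (p4 \/ p6), p4 is now false; p6 must hold, so p6 = True.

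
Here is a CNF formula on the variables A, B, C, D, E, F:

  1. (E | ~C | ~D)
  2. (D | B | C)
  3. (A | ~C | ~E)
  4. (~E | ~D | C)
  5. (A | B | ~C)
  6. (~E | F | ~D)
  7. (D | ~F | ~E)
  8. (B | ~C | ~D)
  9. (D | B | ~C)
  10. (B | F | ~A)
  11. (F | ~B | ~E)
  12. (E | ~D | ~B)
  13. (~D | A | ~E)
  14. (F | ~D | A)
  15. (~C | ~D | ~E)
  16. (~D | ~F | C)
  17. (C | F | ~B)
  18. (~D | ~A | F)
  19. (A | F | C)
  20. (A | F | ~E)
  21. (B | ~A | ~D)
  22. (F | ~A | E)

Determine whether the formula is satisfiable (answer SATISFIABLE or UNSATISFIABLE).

Try A = True.
Branch on B: take B = True.
Branch on C: take C = False.
  then F is forced to True.
  then D is forced to False.
  then E is forced to False.
So A=T, B=T, C=F, D=F, E=F, F=T is a satisfying assignment.

SATISFIABLE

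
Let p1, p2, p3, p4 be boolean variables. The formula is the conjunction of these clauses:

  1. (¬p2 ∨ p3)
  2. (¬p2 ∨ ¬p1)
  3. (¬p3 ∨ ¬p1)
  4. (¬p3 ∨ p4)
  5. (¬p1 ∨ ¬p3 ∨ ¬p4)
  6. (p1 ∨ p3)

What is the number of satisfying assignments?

The models are:
  p1=F p2=F p3=T p4=T
  p1=F p2=T p3=T p4=T
  p1=T p2=F p3=F p4=F
  p1=T p2=F p3=F p4=T
That's 4 in total.

4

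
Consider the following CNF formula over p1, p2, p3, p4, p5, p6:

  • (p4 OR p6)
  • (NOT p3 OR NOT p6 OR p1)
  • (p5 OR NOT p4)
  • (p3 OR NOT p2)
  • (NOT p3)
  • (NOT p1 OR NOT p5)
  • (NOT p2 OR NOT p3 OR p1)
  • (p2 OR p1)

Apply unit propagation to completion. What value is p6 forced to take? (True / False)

Unit clause (NOT p3) sets p3 = False.
In (p3 OR NOT p2), p3 is now false; NOT p2 must hold, so p2 = False.
From (p2 OR p1) and p2 = False: p1 = True.
From (NOT p1 OR NOT p5) and p1 = True: p5 = False.
In (p5 OR NOT p4), p5 is now false; NOT p4 must hold, so p4 = False.
(p6 OR p4) with p4 = False leaves only p6, so p6 = True.

True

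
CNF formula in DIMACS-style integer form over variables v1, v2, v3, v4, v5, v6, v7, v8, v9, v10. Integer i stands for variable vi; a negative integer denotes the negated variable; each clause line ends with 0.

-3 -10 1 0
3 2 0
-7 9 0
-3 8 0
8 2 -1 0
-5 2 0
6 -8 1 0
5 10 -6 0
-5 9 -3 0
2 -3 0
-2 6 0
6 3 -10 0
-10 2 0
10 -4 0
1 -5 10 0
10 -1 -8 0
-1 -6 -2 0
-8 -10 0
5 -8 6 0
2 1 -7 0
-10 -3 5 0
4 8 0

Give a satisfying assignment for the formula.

v1=F  v2=T  v3=F  v4=T  v5=F  v6=T  v7=F  v8=F  v9=T  v10=T

Check each clause:
  1. {v1, ¬v10, ¬v3} — ¬v3 is true.
  2. {v2, v3} — v2 is true.
  3. {¬v7, v9} — v9 is true.
  4. {v8, ¬v3} — ¬v3 is true.
  5. {¬v1, v8, v2} — v2 is true.
  6. {¬v5, v2} — v2 is true.
  7. {v6, ¬v8, v1} — ¬v8 is true.
  8. {¬v6, v10, v5} — v10 is true.
  9. {¬v3, v9, ¬v5} — v9 is true.
  10. {¬v3, v2} — v2 is true.
  11. {¬v2, v6} — v6 is true.
  12. {v3, ¬v10, v6} — v6 is true.
  13. {¬v10, v2} — v2 is true.
  14. {¬v4, v10} — v10 is true.
  15. {¬v5, v10, v1} — v10 is true.
  16. {¬v8, ¬v1, v10} — ¬v8 is true.
  17. {¬v2, ¬v6, ¬v1} — ¬v1 is true.
  18. {¬v10, ¬v8} — ¬v8 is true.
  19. {v6, ¬v8, v5} — ¬v8 is true.
  20. {¬v7, v1, v2} — ¬v7 is true.
  21. {v5, ¬v10, ¬v3} — ¬v3 is true.
  22. {v8, v4} — v4 is true.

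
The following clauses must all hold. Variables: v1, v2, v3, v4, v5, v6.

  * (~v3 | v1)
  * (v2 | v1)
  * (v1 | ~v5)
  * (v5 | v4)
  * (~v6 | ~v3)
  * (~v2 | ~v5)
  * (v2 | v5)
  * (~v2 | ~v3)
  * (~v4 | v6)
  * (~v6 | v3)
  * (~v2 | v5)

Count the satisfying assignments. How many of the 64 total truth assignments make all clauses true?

The models are:
  v1=1 v2=0 v3=0 v4=0 v5=1 v6=0
  v1=1 v2=0 v3=1 v4=0 v5=1 v6=0
Count: 2.

2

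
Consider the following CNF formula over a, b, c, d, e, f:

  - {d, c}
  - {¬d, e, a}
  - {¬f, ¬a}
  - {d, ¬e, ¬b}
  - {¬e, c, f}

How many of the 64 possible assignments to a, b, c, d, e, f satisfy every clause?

21

Split on d, then e.
  d=T, e=T: b free; 4 ways for (a,c,f) × 2^1 = 8.
  d=T, e=F: remaining (a,b,c,f) ∈ {(T,F,F,F); (T,F,T,F); (T,T,F,F); (T,T,T,F)} — 4.
  d=F, e=T: remaining (a,b,c,f) ∈ {(F,F,T,F); (F,F,T,T); (T,F,T,F)} — 3.
  d=F, e=F: b free; 3 ways for (a,c,f) × 2^1 = 6.
Total: 8 + 4 + 3 + 6 = 21.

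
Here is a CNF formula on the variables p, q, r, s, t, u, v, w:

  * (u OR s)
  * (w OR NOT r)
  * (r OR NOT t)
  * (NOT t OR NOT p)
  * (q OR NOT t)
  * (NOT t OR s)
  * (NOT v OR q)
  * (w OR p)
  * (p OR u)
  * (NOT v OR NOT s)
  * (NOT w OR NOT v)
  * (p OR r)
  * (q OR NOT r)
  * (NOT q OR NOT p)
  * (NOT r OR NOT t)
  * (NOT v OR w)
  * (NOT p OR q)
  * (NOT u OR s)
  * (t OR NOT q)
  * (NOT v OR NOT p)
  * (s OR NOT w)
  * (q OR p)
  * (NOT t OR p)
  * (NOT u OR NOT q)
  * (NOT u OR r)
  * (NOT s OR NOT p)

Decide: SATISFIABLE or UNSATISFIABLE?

UNSATISFIABLE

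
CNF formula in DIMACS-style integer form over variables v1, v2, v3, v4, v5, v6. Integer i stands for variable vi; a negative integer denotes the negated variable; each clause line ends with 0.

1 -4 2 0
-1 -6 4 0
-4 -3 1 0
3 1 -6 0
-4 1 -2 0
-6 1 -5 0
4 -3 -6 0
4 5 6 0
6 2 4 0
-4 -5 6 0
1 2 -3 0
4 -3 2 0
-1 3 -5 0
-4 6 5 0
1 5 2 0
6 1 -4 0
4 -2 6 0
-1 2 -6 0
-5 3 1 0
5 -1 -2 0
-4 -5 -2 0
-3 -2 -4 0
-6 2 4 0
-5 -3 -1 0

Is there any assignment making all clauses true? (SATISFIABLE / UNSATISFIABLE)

UNSATISFIABLE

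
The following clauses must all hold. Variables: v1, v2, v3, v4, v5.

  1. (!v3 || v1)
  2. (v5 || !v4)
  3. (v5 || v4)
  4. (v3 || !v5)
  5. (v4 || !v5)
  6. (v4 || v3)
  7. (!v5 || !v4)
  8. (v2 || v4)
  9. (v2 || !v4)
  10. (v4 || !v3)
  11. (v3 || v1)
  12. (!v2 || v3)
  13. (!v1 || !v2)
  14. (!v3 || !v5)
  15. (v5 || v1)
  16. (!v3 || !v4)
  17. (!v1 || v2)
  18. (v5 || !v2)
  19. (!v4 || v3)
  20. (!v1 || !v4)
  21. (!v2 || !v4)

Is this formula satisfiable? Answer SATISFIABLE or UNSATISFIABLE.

v4 = True:
  propagation gives v5=True; an empty clause results — contradiction.
v4 = False:
  propagation gives v5=True; an empty clause results — contradiction.
Every branch closes, so no satisfying assignment exists.

UNSATISFIABLE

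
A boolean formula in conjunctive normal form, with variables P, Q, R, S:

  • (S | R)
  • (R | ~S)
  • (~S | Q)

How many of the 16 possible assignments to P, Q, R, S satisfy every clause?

6

The models are:
  P=0 Q=0 R=1 S=0
  P=0 Q=1 R=1 S=0
  P=0 Q=1 R=1 S=1
  P=1 Q=0 R=1 S=0
  P=1 Q=1 R=1 S=0
  P=1 Q=1 R=1 S=1
Count: 6.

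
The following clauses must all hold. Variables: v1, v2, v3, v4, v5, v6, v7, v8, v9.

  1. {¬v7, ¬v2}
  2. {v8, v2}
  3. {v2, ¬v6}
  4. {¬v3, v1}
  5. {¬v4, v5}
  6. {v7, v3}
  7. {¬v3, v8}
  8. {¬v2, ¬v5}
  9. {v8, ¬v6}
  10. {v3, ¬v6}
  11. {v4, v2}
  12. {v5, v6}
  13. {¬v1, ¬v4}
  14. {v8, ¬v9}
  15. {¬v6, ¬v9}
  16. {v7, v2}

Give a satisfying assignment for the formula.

v8 occurs only positively in the remaining clauses — set v8 = True.
Pure literal: v9 appears only negated; assign v9 = False.
Branch on v1: take v1 = False.
  then v3 is forced to False.
  then v7 is forced to True.
  then v2 is forced to False.
  then v6 is forced to False.
  then v4 is forced to True.
  then v5 is forced to True.

v1=False, v2=False, v3=False, v4=True, v5=True, v6=False, v7=True, v8=True, v9=False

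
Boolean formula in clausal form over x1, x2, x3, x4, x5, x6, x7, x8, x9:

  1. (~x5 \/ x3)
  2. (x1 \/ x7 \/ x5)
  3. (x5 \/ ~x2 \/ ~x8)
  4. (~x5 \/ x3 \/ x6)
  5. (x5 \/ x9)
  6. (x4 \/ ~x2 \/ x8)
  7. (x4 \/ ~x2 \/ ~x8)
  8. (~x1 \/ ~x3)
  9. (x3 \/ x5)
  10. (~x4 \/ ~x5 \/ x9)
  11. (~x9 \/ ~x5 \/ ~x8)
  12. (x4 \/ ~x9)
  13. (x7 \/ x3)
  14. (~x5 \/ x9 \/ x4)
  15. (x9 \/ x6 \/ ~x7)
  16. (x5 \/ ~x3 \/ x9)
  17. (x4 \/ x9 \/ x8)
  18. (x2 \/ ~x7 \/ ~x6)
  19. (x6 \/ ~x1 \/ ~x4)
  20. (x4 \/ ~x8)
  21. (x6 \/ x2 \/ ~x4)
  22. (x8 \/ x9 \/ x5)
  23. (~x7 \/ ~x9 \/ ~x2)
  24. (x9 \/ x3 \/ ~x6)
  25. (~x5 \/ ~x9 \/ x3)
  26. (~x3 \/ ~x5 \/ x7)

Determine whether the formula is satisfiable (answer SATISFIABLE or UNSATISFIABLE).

UNSATISFIABLE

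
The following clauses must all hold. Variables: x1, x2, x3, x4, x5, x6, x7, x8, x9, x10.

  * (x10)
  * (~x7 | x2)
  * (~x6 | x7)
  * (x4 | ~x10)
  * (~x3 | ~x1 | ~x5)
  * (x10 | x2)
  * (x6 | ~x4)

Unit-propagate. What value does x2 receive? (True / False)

(x10) is a unit clause: x10 = True.
(~x10 | x4): since x10 = True, the clause reduces to (x4). x4 = True.
From (~x4 | x6) and x4 = True: x6 = True.
(x7 | ~x6) with x6 = True leaves only x7, so x7 = True.
(~x7 | x2) with x7 = True leaves only x2, so x2 = True.

True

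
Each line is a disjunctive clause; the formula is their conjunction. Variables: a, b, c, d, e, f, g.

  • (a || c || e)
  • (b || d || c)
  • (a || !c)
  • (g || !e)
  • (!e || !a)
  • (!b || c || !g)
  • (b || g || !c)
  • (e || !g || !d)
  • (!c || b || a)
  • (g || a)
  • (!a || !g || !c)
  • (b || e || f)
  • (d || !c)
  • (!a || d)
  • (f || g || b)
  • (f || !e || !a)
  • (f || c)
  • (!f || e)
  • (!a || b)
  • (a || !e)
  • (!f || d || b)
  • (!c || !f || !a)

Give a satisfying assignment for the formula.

a=True  b=True  c=True  d=True  e=False  f=False  g=False

Check each clause:
  1. (c || e || a) — a is true.
  2. (d || b || c) — b is true.
  3. (a || !c) — a is true.
  4. (g || !e) — !e is true.
  5. (!e || !a) — !e is true.
  6. (c || !g || !b) — !g is true.
  7. (g || b || !c) — b is true.
  8. (e || !d || !g) — !g is true.
  9. (!c || a || b) — a is true.
  10. (a || g) — a is true.
  11. (!a || !g || !c) — !g is true.
  12. (e || b || f) — b is true.
  13. (!c || d) — d is true.
  14. (!a || d) — d is true.
  15. (b || f || g) — b is true.
  16. (!a || f || !e) — !e is true.
  17. (c || f) — c is true.
  18. (!f || e) — !f is true.
  19. (b || !a) — b is true.
  20. (a || !e) — a is true.
  21. (!f || d || b) — b is true.
  22. (!f || !c || !a) — !f is true.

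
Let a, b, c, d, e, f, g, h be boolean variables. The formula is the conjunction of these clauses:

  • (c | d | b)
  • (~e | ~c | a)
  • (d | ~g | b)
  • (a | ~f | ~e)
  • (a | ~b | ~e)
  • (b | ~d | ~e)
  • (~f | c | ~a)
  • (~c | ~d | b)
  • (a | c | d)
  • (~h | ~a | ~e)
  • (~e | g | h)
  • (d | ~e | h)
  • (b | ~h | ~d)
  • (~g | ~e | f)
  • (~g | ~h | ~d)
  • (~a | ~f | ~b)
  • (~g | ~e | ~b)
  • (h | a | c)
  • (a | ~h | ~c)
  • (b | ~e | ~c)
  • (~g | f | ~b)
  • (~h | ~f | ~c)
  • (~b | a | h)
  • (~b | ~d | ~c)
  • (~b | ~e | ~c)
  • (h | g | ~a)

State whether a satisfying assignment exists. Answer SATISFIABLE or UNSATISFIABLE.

SATISFIABLE

e occurs only negated in the remaining clauses — set e = False.
Set a = False and propagate.
For the remaining variables, b = True, c = False, d = True, f = True, g = False, h = True works.
Every clause has at least one true literal under this assignment.
So a=0, b=1, c=0, d=1, e=0, f=1, g=0, h=1 is a satisfying assignment.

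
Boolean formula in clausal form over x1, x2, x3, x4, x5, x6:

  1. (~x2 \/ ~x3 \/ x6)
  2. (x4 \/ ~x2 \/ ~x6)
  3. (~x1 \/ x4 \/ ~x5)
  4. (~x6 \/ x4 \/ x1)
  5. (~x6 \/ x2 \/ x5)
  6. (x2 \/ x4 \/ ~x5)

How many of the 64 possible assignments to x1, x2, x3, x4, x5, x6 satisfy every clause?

31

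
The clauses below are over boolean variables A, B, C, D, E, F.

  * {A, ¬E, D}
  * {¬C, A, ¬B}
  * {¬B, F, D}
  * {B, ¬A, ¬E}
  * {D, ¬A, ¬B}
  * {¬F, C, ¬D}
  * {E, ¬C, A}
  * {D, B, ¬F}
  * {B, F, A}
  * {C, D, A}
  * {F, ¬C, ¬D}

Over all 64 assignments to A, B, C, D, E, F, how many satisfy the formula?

11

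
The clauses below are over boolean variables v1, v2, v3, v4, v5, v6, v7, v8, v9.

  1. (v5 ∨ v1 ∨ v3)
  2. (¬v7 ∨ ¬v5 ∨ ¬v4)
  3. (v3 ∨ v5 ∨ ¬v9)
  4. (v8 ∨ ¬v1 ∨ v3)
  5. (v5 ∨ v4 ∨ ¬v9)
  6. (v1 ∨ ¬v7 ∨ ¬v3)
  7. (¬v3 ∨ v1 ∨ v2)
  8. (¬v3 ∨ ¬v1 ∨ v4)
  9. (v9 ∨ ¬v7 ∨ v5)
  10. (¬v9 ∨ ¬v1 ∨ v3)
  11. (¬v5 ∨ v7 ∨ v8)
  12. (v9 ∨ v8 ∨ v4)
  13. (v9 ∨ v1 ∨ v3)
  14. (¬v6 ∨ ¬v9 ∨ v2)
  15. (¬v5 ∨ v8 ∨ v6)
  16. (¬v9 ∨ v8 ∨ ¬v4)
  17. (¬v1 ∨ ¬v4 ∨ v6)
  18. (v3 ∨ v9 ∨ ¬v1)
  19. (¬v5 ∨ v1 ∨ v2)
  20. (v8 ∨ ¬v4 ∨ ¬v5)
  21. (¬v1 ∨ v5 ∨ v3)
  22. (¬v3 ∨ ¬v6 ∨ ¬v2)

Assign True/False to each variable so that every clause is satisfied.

v1=1, v2=0, v3=1, v4=1, v5=0, v6=1, v7=0, v8=0, v9=0

Try v1 = True.
For the remaining variables, v2 = False, v3 = True, v4 = True, v5 = False, v6 = True, v7 = False, v8 = False, v9 = False works.
Check each clause:
  1. (v3 ∨ v1 ∨ v5) — v1 is true.
  2. (¬v7 ∨ ¬v5 ∨ ¬v4) — ¬v7 is true.
  3. (¬v9 ∨ v3 ∨ v5) — v3 is true.
  4. (¬v1 ∨ v3 ∨ v8) — v3 is true.
  5. (v4 ∨ ¬v9 ∨ v5) — v4 is true.
  6. (¬v7 ∨ v1 ∨ ¬v3) — ¬v7 is true.
  7. (v2 ∨ ¬v3 ∨ v1) — v1 is true.
  8. (¬v1 ∨ v4 ∨ ¬v3) — v4 is true.
  9. (v9 ∨ ¬v7 ∨ v5) — ¬v7 is true.
  10. (v3 ∨ ¬v9 ∨ ¬v1) — v3 is true.
  11. (¬v5 ∨ v8 ∨ v7) — ¬v5 is true.
  12. (v4 ∨ v9 ∨ v8) — v4 is true.
  13. (v1 ∨ v3 ∨ v9) — v3 is true.
  14. (¬v6 ∨ v2 ∨ ¬v9) — ¬v9 is true.
  15. (v8 ∨ v6 ∨ ¬v5) — ¬v5 is true.
  16. (¬v4 ∨ v8 ∨ ¬v9) — ¬v9 is true.
  17. (¬v1 ∨ ¬v4 ∨ v6) — v6 is true.
  18. (¬v1 ∨ v9 ∨ v3) — v3 is true.
  19. (v2 ∨ ¬v5 ∨ v1) — v1 is true.
  20. (¬v5 ∨ ¬v4 ∨ v8) — ¬v5 is true.
  21. (v5 ∨ ¬v1 ∨ v3) — v3 is true.
  22. (¬v3 ∨ ¬v6 ∨ ¬v2) — ¬v2 is true.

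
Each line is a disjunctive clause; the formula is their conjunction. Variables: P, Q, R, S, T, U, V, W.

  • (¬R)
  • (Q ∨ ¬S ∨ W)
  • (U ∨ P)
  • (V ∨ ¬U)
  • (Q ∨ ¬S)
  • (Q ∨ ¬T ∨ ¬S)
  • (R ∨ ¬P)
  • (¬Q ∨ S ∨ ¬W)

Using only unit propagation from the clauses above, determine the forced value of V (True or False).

(¬R) stands alone — R = False.
In (¬P ∨ R), R is now false; ¬P must hold, so P = False.
From (U ∨ P) and P = False: U = True.
In (V ∨ ¬U), ¬U is now false; V must hold, so V = True.

True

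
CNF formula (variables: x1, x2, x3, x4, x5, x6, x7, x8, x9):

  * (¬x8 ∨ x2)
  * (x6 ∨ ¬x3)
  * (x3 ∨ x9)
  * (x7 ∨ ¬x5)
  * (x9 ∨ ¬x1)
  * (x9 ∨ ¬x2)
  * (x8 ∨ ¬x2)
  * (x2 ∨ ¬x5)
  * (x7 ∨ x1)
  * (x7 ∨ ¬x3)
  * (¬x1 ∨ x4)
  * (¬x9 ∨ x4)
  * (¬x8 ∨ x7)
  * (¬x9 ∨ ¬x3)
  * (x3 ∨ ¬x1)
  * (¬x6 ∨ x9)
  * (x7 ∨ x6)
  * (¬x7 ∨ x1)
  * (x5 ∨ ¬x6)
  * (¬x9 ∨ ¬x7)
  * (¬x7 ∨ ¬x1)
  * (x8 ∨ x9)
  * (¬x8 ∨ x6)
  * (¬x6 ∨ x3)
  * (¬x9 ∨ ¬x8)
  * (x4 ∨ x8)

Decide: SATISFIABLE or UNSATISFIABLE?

x9 = True:
  propagation gives x4=True, x3=False, x1=False, x7=True; an empty clause results — contradiction.
x9 = False:
  propagation gives x3=True, x6=True; an empty clause results — contradiction.
Every branch closes, so no satisfying assignment exists.

UNSATISFIABLE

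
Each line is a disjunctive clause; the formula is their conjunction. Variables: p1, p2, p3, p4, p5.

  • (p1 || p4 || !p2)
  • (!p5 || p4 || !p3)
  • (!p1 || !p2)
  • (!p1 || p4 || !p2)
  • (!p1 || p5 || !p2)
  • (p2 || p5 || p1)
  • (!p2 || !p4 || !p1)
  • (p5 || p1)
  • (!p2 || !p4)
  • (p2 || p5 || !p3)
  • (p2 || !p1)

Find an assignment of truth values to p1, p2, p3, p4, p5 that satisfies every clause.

p1=F, p2=F, p3=T, p4=T, p5=T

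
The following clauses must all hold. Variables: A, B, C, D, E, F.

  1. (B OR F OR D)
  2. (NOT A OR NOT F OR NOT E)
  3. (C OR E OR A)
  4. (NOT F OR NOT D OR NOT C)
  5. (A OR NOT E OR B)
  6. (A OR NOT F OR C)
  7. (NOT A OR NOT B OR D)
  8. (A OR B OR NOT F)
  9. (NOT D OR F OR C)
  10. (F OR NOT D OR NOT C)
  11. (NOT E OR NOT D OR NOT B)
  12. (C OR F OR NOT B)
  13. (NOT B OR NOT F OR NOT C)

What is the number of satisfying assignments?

Satisfying assignments:
  A=0 B=1 C=1 D=0 E=0 F=0
  A=0 B=1 C=1 D=0 E=1 F=0
  A=1 B=0 C=0 D=0 E=0 F=1
  A=1 B=0 C=0 D=1 E=0 F=1
  A=1 B=0 C=1 D=0 E=0 F=1
  A=1 B=1 C=0 D=1 E=0 F=1
That's 6 in total.

6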